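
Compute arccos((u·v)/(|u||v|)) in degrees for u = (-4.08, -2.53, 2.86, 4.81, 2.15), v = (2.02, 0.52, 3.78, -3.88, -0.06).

With u = (-4.08, -2.53, 2.86, 4.81, 2.15), v = (2.02, 0.52, 3.78, -3.88, -0.06):
u·v = (-4.08)·2.02 + (-2.53)·0.52 + 2.86·3.78 + 4.81·(-3.88) + 2.15·(-0.06) = (-8.2416) + (-1.3156) + 10.8108 + (-18.6628) + (-0.129) = -17.5382.
|u| = √((-4.08)² + (-2.53)² + 2.86² + 4.81² + 2.15²) = √(16.6464 + 6.4009 + 8.1796 + 23.1361 + 4.6225) = √58.9855, |v| = √(2.02² + 0.52² + 3.78² + (-3.88)² + (-0.06)²) = √(4.0804 + 0.2704 + 14.2884 + 15.0544 + 0.0036) = √33.6972.
cos θ = (u·v)/(|u||v|) = -17.5382/(√58.9855·√33.6972) ≈ -0.393383
θ = arccos(-0.393383) ≈ 113.17°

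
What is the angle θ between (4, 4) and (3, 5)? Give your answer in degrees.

With u = (4, 4), v = (3, 5):
u·v = 4·3 + 4·5 = 12 + 20 = 32.
|u| = √(4² + 4²) = √32, |v| = √(3² + 5²) = √34, so |u||v| = √(32·34) = √1088.
cos θ = (u·v)/(|u||v|) = 32/√1088 ≈ 0.970143
θ = arccos(0.970143) ≈ 14.04°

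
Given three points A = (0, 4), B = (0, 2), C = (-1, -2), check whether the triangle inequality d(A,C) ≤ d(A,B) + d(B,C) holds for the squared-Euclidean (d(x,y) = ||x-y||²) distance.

d(A,B) = 0² + 2² = 4, d(B,C) = 1² + 4² = 17, d(A,C) = 1² + 6² = 37.
d(A,C) = 37 > 4 + 17 = 21. Triangle inequality is VIOLATED. (Squared-Euclidean is not a metric — this is a counterexample.)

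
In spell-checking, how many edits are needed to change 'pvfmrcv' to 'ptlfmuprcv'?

Let D[i][j] be the edit distance between the first i characters of 'pvfmrcv' and the first j characters of 'ptlfmuprcv', with D[i][0] = i, D[0][j] = j, and D[i][j] = D[i-1][j-1] if the characters match, else 1 + min(D[i-1][j], D[i][j-1], D[i-1][j-1]). Filling the table (rows: prefixes of 'pvfmrcv', columns: prefixes of 'ptlfmuprcv'):
     ε  p  t  l  f  m  u  p  r  c  v
  ε  0  1  2  3  4  5  6  7  8  9 10
  p  1  0  1  2  3  4  5  6  7  8  9
  v  2  1  1  2  3  4  5  6  7  8  8
  f  3  2  2  2  2  3  4  5  6  7  8
  m  4  3  3  3  3  2  3  4  5  6  7
  r  5  4  4  4  4  3  3  4  4  5  6
  c  6  5  5  5  5  4  4  4  5  4  5
  v  7  6  6  6  6  5  5  5  5  5  4
The bottom-right entry gives D[7][10] = 4, so no sequence of fewer than 4 edits works. Backtracking through the table gives one optimal edit sequence (4 edits):
  pvfmrcv → ptvfmrcv (ins t @2)
  ptvfmrcv → ptlfmrcv (sub v→l @3)
  ptlfmrcv → ptlfmurcv (ins u @6)
  ptlfmurcv → ptlfmuprcv (ins p @7)
Edit distance = 4.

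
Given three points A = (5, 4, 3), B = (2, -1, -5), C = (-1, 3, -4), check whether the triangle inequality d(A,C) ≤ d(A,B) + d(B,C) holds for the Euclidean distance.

d(A,B) = √(3² + 5² + 8²) = √98 ≈ 9.8995, d(B,C) = √(3² + 4² + 1²) = √26 ≈ 5.099, d(A,C) = √(6² + 1² + 7²) = √86 ≈ 9.2736.
d(A,C) ≈ 9.2736 ≤ 9.8995 + 5.099 = 14.9985. Triangle inequality is satisfied.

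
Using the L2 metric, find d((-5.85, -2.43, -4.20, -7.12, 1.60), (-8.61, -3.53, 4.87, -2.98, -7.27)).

√(Σ(x_i - y_i)²) = √((-5.85 - (-8.61))² + (-2.43 - (-3.53))² + (-4.2 - 4.87)² + (-7.12 - (-2.98))² + (1.6 - (-7.27))²)
= √(2.76² + 1.1² + (-9.07)² + (-4.14)² + 8.87²) = √(7.6176 + 1.21 + 82.2649 + 17.1396 + 78.6769) = √186.909 ≈ 13.6715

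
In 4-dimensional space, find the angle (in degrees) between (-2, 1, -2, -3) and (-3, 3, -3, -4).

With u = (-2, 1, -2, -3), v = (-3, 3, -3, -4):
u·v = (-2)·(-3) + 1·3 + (-2)·(-3) + (-3)·(-4) = 6 + 3 + 6 + 12 = 27.
|u| = √((-2)² + 1² + (-2)² + (-3)²) = √18, |v| = √((-3)² + 3² + (-3)² + (-4)²) = √43, so |u||v| = √(18·43) = √774.
cos θ = (u·v)/(|u||v|) = 27/√774 ≈ 0.970495
θ = arccos(0.970495) ≈ 13.95°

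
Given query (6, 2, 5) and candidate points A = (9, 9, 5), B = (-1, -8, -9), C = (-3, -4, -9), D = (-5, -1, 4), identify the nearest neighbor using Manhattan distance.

Distances: d(A) = 10, d(B) = 31, d(C) = 29, d(D) = 15. Nearest: A = (9, 9, 5) with distance 10.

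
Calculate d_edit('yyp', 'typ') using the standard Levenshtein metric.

Let D[i][j] be the edit distance between the first i characters of 'yyp' and the first j characters of 'typ', with D[i][0] = i, D[0][j] = j, and D[i][j] = D[i-1][j-1] if the characters match, else 1 + min(D[i-1][j], D[i][j-1], D[i-1][j-1]). Filling the table (rows: prefixes of 'yyp', columns: prefixes of 'typ'):
     ε  t  y  p
  ε  0  1  2  3
  y  1  1  1  2
  y  2  2  1  2
  p  3  3  2  1
The bottom-right entry gives D[3][3] = 1, so no sequence of fewer than 1 edit works. Backtracking through the table gives one optimal edit sequence (1 edit):
  yyp → typ (sub y→t @1)
Edit distance = 1.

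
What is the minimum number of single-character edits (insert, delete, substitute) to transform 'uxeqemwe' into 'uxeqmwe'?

Let D[i][j] be the edit distance between the first i characters of 'uxeqemwe' and the first j characters of 'uxeqmwe', with D[i][0] = i, D[0][j] = j, and D[i][j] = D[i-1][j-1] if the characters match, else 1 + min(D[i-1][j], D[i][j-1], D[i-1][j-1]). Filling the table (rows: prefixes of 'uxeqemwe', columns: prefixes of 'uxeqmwe'):
     ε  u  x  e  q  m  w  e
  ε  0  1  2  3  4  5  6  7
  u  1  0  1  2  3  4  5  6
  x  2  1  0  1  2  3  4  5
  e  3  2  1  0  1  2  3  4
  q  4  3  2  1  0  1  2  3
  e  5  4  3  2  1  1  2  2
  m  6  5  4  3  2  1  2  3
  w  7  6  5  4  3  2  1  2
  e  8  7  6  5  4  3  2  1
The bottom-right entry gives D[8][7] = 1, so no sequence of fewer than 1 edit works. Backtracking through the table gives one optimal edit sequence (1 edit):
  uxeqemwe → uxeqmwe (del e @5)
Edit distance = 1.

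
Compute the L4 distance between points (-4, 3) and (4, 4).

(Σ|x_i - y_i|^4)^(1/4) = (|-4 - 4|^4 + |3 - 4|^4)^(1/4)
= (8^4 + 1^4)^(1/4) = (4096 + 1)^(1/4) = (4097)^(1/4) ≈ 8.0005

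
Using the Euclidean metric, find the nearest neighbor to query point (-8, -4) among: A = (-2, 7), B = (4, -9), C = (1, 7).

Distances: d(A) ≈ 12.53, d(B) = 13, d(C) ≈ 14.2127. Nearest: A = (-2, 7) with distance 12.53.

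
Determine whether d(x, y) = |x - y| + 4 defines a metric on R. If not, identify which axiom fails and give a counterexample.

No. d fails identity of indiscernibles (specifically d(x,x) = 0): d(7, 7) = |7 - 7| + 4 = 0 + 4 = 4 ≠ 0.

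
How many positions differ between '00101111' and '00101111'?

Differing positions: none. Hamming distance = 0.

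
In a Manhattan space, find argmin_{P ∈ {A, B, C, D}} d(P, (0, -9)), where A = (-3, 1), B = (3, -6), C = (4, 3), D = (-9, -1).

Distances: d(A) = 13, d(B) = 6, d(C) = 16, d(D) = 17. Nearest: B = (3, -6) with distance 6.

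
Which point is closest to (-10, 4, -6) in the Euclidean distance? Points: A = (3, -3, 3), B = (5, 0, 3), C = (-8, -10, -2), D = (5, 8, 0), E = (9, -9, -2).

Distances: d(A) ≈ 17.2916, d(B) ≈ 17.9444, d(C) ≈ 14.6969, d(D) ≈ 16.6433, d(E) ≈ 23.3666. Nearest: C = (-8, -10, -2) with distance 14.6969.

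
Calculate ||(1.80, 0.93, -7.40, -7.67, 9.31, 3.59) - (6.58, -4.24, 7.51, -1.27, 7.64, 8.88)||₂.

√(Σ(x_i - y_i)²) = √((1.8 - 6.58)² + (0.93 - (-4.24))² + (-7.4 - 7.51)² + (-7.67 - (-1.27))² + (9.31 - 7.64)² + (3.59 - 8.88)²)
= √((-4.78)² + 5.17² + (-14.91)² + (-6.4)² + 1.67² + (-5.29)²) = √(22.8484 + 26.7289 + 222.3081 + 40.96 + 2.7889 + 27.9841) = √343.6184 ≈ 18.5369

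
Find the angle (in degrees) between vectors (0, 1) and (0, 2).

With u = (0, 1), v = (0, 2):
u·v = 0·0 + 1·2 = 0 + 2 = 2.
|u| = √(0² + 1²) = √1, |v| = √(0² + 2²) = √4, so |u||v| = √(1·4) = √4 = 2.
cos θ = (u·v)/(|u||v|) = 2/2 = 1 (the vectors are parallel, pointing the same way)
θ = arccos(1) = 0°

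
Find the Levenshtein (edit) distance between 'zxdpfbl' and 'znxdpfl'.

Let D[i][j] be the edit distance between the first i characters of 'zxdpfbl' and the first j characters of 'znxdpfl', with D[i][0] = i, D[0][j] = j, and D[i][j] = D[i-1][j-1] if the characters match, else 1 + min(D[i-1][j], D[i][j-1], D[i-1][j-1]). Filling the table (rows: prefixes of 'zxdpfbl', columns: prefixes of 'znxdpfl'):
     ε  z  n  x  d  p  f  l
  ε  0  1  2  3  4  5  6  7
  z  1  0  1  2  3  4  5  6
  x  2  1  1  1  2  3  4  5
  d  3  2  2  2  1  2  3  4
  p  4  3  3  3  2  1  2  3
  f  5  4  4  4  3  2  1  2
  b  6  5  5  5  4  3  2  2
  l  7  6  6  6  5  4  3  2
The bottom-right entry gives D[7][7] = 2, so no sequence of fewer than 2 edits works. Backtracking through the table gives one optimal edit sequence (2 edits):
  zxdpfbl → znxdpfbl (ins n @2)
  znxdpfbl → znxdpfl (del b @7)
Edit distance = 2.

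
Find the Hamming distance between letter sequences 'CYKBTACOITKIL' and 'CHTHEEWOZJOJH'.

Differing positions: 2, 3, 4, 5, 6, 7, 9, 10, 11, 12, 13. Hamming distance = 11.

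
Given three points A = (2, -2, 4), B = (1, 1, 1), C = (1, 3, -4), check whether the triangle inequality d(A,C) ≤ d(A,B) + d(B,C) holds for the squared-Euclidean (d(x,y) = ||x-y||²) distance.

d(A,B) = 1² + 3² + 3² = 19, d(B,C) = 0² + 2² + 5² = 29, d(A,C) = 1² + 5² + 8² = 90.
d(A,C) = 90 > 19 + 29 = 48. Triangle inequality is VIOLATED. (Squared-Euclidean is not a metric — this is a counterexample.)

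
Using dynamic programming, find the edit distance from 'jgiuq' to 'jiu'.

Let D[i][j] be the edit distance between the first i characters of 'jgiuq' and the first j characters of 'jiu', with D[i][0] = i, D[0][j] = j, and D[i][j] = D[i-1][j-1] if the characters match, else 1 + min(D[i-1][j], D[i][j-1], D[i-1][j-1]). Filling the table (rows: prefixes of 'jgiuq', columns: prefixes of 'jiu'):
     ε  j  i  u
  ε  0  1  2  3
  j  1  0  1  2
  g  2  1  1  2
  i  3  2  1  2
  u  4  3  2  1
  q  5  4  3  2
The bottom-right entry gives D[5][3] = 2, so no sequence of fewer than 2 edits works. Backtracking through the table gives one optimal edit sequence (2 edits):
  jgiuq → jiuq (del g @2)
  jiuq → jiu (del q @4)
Edit distance = 2.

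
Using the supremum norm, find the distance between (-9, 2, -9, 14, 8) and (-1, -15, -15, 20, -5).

max(|x_i - y_i|) = max(|-9 - (-1)|, |2 - (-15)|, |-9 - (-15)|, |14 - 20|, |8 - (-5)|) = max(8, 17, 6, 6, 13) = 17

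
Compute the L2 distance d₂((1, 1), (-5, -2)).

√(Σ(x_i - y_i)²) = √((1 - (-5))² + (1 - (-2))²)
= √(6² + 3²) = √(36 + 9) = √45 ≈ 6.7082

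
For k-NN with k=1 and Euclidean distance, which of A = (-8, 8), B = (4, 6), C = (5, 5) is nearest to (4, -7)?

Distances: d(A) ≈ 19.2094, d(B) = 13, d(C) ≈ 12.0416. Nearest: C = (5, 5) with distance 12.0416.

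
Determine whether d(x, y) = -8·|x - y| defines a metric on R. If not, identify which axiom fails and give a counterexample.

No. With c = -8 < 0, d fails non-negativity: d(4, 6) = -8·|4 - 6| = -8·2 = -16 < 0.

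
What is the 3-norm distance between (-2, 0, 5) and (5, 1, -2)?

(Σ|x_i - y_i|^3)^(1/3) = (|-2 - 5|^3 + |0 - 1|^3 + |5 - (-2)|^3)^(1/3)
= (7^3 + 1^3 + 7^3)^(1/3) = (343 + 1 + 343)^(1/3) = (687)^(1/3) ≈ 8.8237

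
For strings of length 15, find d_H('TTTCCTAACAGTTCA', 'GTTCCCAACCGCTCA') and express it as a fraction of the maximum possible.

Differing positions: 1, 6, 10, 12. Hamming distance = 4. The maximum possible Hamming distance for length-15 strings is 15, so d_H/15 = 4/15 ≈ 0.2667.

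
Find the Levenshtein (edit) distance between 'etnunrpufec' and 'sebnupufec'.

Let D[i][j] be the edit distance between the first i characters of 'etnunrpufec' and the first j characters of 'sebnupufec', with D[i][0] = i, D[0][j] = j, and D[i][j] = D[i-1][j-1] if the characters match, else 1 + min(D[i-1][j], D[i][j-1], D[i-1][j-1]). Filling the table (rows: prefixes of 'etnunrpufec', columns: prefixes of 'sebnupufec'):
     ε  s  e  b  n  u  p  u  f  e  c
  ε  0  1  2  3  4  5  6  7  8  9 10
  e  1  1  1  2  3  4  5  6  7  8  9
  t  2  2  2  2  3  4  5  6  7  8  9
  n  3  3  3  3  2  3  4  5  6  7  8
  u  4  4  4  4  3  2  3  4  5  6  7
  n  5  5  5  5  4  3  3  4  5  6  7
  r  6  6  6  6  5  4  4  4  5  6  7
  p  7  7  7  7  6  5  4  5  5  6  7
  u  8  8  8  8  7  6  5  4  5  6  7
  f  9  9  9  9  8  7  6  5  4  5  6
  e 10 10  9 10  9  8  7  6  5  4  5
  c 11 11 10 10 10  9  8  7  6  5  4
The bottom-right entry gives D[11][10] = 4, so no sequence of fewer than 4 edits works. Backtracking through the table gives one optimal edit sequence (4 edits):
  etnunrpufec → setnunrpufec (ins s @1)
  setnunrpufec → sebnunrpufec (sub t→b @3)
  sebnunrpufec → sebnurpufec (del n @6)
  sebnurpufec → sebnupufec (del r @6)
Edit distance = 4.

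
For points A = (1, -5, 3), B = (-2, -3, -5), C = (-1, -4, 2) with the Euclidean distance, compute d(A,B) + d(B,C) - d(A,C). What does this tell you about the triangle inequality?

d(A,B) = √(3² + 2² + 8²) = √77 ≈ 8.775, d(B,C) = √(1² + 1² + 7²) = √51 ≈ 7.1414, d(A,C) = √(2² + 1² + 1²) = √6 ≈ 2.4495.
d(A,B) + d(B,C) - d(A,C) = 8.775 + 7.1414 - 2.4495 = 15.9164 - 2.4495 = 13.4669 (to 4 decimal places). This is ≥ 0, so the triangle inequality holds for these points.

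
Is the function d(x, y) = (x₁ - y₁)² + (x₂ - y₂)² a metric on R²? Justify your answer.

No. The squared Euclidean distance fails the triangle inequality. Counterexample: x = (0, 0), y = (4, 2), z = (8, 4). d(x,z) = 8² + 4² = 80, but d(x,y) + d(y,z) = (4² + 2²) + (4² + 2²) = 20 + 20 = 40. Since 80 > 40, the triangle inequality is violated. (Note: √d, the ordinary Euclidean distance, IS a metric.)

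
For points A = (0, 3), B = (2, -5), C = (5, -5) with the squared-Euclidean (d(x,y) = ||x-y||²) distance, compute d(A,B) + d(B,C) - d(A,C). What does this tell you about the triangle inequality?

d(A,B) = 2² + 8² = 68, d(B,C) = 3² + 0² = 9, d(A,C) = 5² + 8² = 89.
d(A,B) + d(B,C) - d(A,C) = 68 + 9 - 89 = 77 - 89 = -12. This is < 0, so the triangle inequality FAILS for these points (squared-Euclidean is not a metric).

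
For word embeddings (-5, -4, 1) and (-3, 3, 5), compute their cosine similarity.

With u = (-5, -4, 1), v = (-3, 3, 5):
u·v = (-5)·(-3) + (-4)·3 + 1·5 = 15 + (-12) + 5 = 8.
|u| = √((-5)² + (-4)² + 1²) = √42, |v| = √((-3)² + 3² + 5²) = √43, so |u||v| = √(42·43) = √1806.
cos θ = (u·v)/(|u||v|) = 8/√1806 ≈ 0.1882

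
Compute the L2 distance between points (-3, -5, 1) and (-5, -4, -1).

(Σ|x_i - y_i|^2)^(1/2) = (|-3 - (-5)|^2 + |-5 - (-4)|^2 + |1 - (-1)|^2)^(1/2)
= (2^2 + 1^2 + 2^2)^(1/2) = (4 + 1 + 4)^(1/2) = (9)^(1/2) = 3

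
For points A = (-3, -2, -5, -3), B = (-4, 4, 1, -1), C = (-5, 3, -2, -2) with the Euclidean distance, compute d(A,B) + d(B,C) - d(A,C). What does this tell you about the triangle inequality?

d(A,B) = √(1² + 6² + 6² + 2²) = √77 ≈ 8.775, d(B,C) = √(1² + 1² + 3² + 1²) = √12 ≈ 3.4641, d(A,C) = √(2² + 5² + 3² + 1²) = √39 ≈ 6.245.
d(A,B) + d(B,C) - d(A,C) = 8.775 + 3.4641 - 6.245 = 12.2391 - 6.245 = 5.9941 (to 4 decimal places). This is ≥ 0, so the triangle inequality holds for these points.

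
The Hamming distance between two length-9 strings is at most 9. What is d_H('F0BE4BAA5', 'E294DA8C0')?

Differing positions: 1, 2, 3, 4, 5, 6, 7, 8, 9. Hamming distance = 9. The maximum possible Hamming distance for length-9 strings is 9, so d_H/9 = 9/9 = 1.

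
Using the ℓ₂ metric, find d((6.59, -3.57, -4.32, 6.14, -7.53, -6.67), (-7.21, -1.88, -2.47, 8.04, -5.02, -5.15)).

√(Σ(x_i - y_i)²) = √((6.59 - (-7.21))² + (-3.57 - (-1.88))² + (-4.32 - (-2.47))² + (6.14 - 8.04)² + (-7.53 - (-5.02))² + (-6.67 - (-5.15))²)
= √(13.8² + (-1.69)² + (-1.85)² + (-1.9)² + (-2.51)² + (-1.52)²) = √(190.44 + 2.8561 + 3.4225 + 3.61 + 6.3001 + 2.3104) = √208.9391 ≈ 14.4547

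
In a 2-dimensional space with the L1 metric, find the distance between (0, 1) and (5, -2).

Σ|x_i - y_i| = |0 - 5| + |1 - (-2)| = 5 + 3 = 8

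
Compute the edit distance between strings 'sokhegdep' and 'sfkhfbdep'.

Let D[i][j] be the edit distance between the first i characters of 'sokhegdep' and the first j characters of 'sfkhfbdep', with D[i][0] = i, D[0][j] = j, and D[i][j] = D[i-1][j-1] if the characters match, else 1 + min(D[i-1][j], D[i][j-1], D[i-1][j-1]). Filling the table (rows: prefixes of 'sokhegdep', columns: prefixes of 'sfkhfbdep'):
     ε  s  f  k  h  f  b  d  e  p
  ε  0  1  2  3  4  5  6  7  8  9
  s  1  0  1  2  3  4  5  6  7  8
  o  2  1  1  2  3  4  5  6  7  8
  k  3  2  2  1  2  3  4  5  6  7
  h  4  3  3  2  1  2  3  4  5  6
  e  5  4  4  3  2  2  3  4  4  5
  g  6  5  5  4  3  3  3  4  5  5
  d  7  6  6  5  4  4  4  3  4  5
  e  8  7  7  6  5  5  5  4  3  4
  p  9  8  8  7  6  6  6  5  4  3
The bottom-right entry gives D[9][9] = 3, so no sequence of fewer than 3 edits works. Backtracking through the table gives one optimal edit sequence (3 edits):
  sokhegdep → sfkhegdep (sub o→f @2)
  sfkhegdep → sfkhfgdep (sub e→f @5)
  sfkhfgdep → sfkhfbdep (sub g→b @6)
Edit distance = 3.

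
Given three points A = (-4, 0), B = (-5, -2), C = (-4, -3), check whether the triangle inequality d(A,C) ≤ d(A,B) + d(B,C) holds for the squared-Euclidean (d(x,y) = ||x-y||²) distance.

d(A,B) = 1² + 2² = 5, d(B,C) = 1² + 1² = 2, d(A,C) = 0² + 3² = 9.
d(A,C) = 9 > 5 + 2 = 7. Triangle inequality is VIOLATED. (Squared-Euclidean is not a metric — this is a counterexample.)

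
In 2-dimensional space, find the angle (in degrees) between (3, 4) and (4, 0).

With u = (3, 4), v = (4, 0):
u·v = 3·4 + 4·0 = 12 + 0 = 12.
|u| = √(3² + 4²) = √25, |v| = √(4² + 0²) = √16, so |u||v| = √(25·16) = √400 = 20.
cos θ = (u·v)/(|u||v|) = 12/20 = 0.6
θ = arccos(0.6) ≈ 53.13°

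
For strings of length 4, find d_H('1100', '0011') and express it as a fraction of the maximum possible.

Differing positions: 1, 2, 3, 4. Hamming distance = 4. The maximum possible Hamming distance for length-4 strings is 4, so d_H/4 = 4/4 = 1.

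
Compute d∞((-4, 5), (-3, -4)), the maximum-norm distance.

max(|x_i - y_i|) = max(|-4 - (-3)|, |5 - (-4)|) = max(1, 9) = 9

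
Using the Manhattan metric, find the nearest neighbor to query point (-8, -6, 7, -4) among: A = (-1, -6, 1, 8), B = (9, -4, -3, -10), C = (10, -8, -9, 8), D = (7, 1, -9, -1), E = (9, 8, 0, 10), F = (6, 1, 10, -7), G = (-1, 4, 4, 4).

Distances: d(A) = 25, d(B) = 35, d(C) = 48, d(D) = 41, d(E) = 52, d(F) = 27, d(G) = 28. Nearest: A = (-1, -6, 1, 8) with distance 25.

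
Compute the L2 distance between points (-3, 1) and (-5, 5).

(Σ|x_i - y_i|^2)^(1/2) = (|-3 - (-5)|^2 + |1 - 5|^2)^(1/2)
= (2^2 + 4^2)^(1/2) = (4 + 16)^(1/2) = (20)^(1/2) ≈ 4.4721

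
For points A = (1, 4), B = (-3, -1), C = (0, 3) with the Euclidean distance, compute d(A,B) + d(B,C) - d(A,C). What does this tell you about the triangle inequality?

d(A,B) = √(4² + 5²) = √41 ≈ 6.4031, d(B,C) = √(3² + 4²) = √25 = 5, d(A,C) = √(1² + 1²) = √2 ≈ 1.4142.
d(A,B) + d(B,C) - d(A,C) = 6.4031 + 5 - 1.4142 = 11.4031 - 1.4142 = 9.9889 (to 4 decimal places). This is ≥ 0, so the triangle inequality holds for these points.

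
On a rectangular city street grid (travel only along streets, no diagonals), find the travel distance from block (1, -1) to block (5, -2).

Σ|x_i - y_i| = |1 - 5| + |-1 - (-2)| = 4 + 1 = 5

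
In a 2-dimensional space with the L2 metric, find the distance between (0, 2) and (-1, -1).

(Σ|x_i - y_i|^2)^(1/2) = (|0 - (-1)|^2 + |2 - (-1)|^2)^(1/2)
= (1^2 + 3^2)^(1/2) = (1 + 9)^(1/2) = (10)^(1/2) ≈ 3.1623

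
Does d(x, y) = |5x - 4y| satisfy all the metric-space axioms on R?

No. d fails symmetry: d(4, 2) = |5·4 - 4·2| = |12| = 12, but d(2, 4) = |5·2 - 4·4| = |-6| = 6. Since 12 ≠ 6, d(x,y) ≠ d(y,x) in general.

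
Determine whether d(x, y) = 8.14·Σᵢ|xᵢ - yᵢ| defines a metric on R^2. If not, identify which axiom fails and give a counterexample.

Yes. The L1 (Manhattan) norm induces a metric on R^2, and multiplying a metric by a positive constant 8.14 > 0 preserves all four axioms: non-negativity (8.14·||x-y|| ≥ 0), identity (8.14·||x-y|| = 0 ⟺ ||x-y|| = 0 ⟺ x = y), symmetry (||x-y|| = ||y-x||), and the triangle inequality (8.14·||x-z|| ≤ 8.14·||x-y|| + 8.14·||y-z||). So d is a metric.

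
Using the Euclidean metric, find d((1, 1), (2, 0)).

√(Σ(x_i - y_i)²) = √((1 - 2)² + (1 - 0)²)
= √((-1)² + 1²) = √(1 + 1) = √2 ≈ 1.4142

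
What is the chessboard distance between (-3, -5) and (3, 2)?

max(|x_i - y_i|) = max(|-3 - 3|, |-5 - 2|) = max(6, 7) = 7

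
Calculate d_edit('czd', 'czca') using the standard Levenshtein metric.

Let D[i][j] be the edit distance between the first i characters of 'czd' and the first j characters of 'czca', with D[i][0] = i, D[0][j] = j, and D[i][j] = D[i-1][j-1] if the characters match, else 1 + min(D[i-1][j], D[i][j-1], D[i-1][j-1]). Filling the table (rows: prefixes of 'czd', columns: prefixes of 'czca'):
     ε  c  z  c  a
  ε  0  1  2  3  4
  c  1  0  1  2  3
  z  2  1  0  1  2
  d  3  2  1  1  2
The bottom-right entry gives D[3][4] = 2, so no sequence of fewer than 2 edits works. Backtracking through the table gives one optimal edit sequence (2 edits):
  czd → czcd (ins c @3)
  czcd → czca (sub d→a @4)
Edit distance = 2.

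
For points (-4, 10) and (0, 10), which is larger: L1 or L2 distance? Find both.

L1 = |-4 - 0| + |10 - 10| = 4 + 0 = 4
L2 = √(4² + 0²) = √16 = 4
L1 ≥ L2 always (equality iff movement is along one axis); L1 = L2 here (movement is along a single axis).
Ratio L1/L2 = 4/4 = 1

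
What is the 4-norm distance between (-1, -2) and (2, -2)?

(Σ|x_i - y_i|^4)^(1/4) = (|-1 - 2|^4 + |-2 - (-2)|^4)^(1/4)
= (3^4 + 0^4)^(1/4) = (81 + 0)^(1/4) = (81)^(1/4) = 3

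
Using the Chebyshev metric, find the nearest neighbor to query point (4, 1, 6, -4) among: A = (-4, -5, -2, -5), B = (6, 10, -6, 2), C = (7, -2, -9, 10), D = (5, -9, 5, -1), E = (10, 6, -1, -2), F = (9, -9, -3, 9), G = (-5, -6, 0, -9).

Distances: d(A) = 8, d(B) = 12, d(C) = 15, d(D) = 10, d(E) = 7, d(F) = 13, d(G) = 9. Nearest: E = (10, 6, -1, -2) with distance 7.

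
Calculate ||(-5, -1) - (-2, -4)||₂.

√(Σ(x_i - y_i)²) = √((-5 - (-2))² + (-1 - (-4))²)
= √((-3)² + 3²) = √(9 + 9) = √18 ≈ 4.2426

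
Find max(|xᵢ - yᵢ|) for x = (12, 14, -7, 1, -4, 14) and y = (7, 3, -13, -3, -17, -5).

max(|x_i - y_i|) = max(|12 - 7|, |14 - 3|, |-7 - (-13)|, |1 - (-3)|, |-4 - (-17)|, |14 - (-5)|) = max(5, 11, 6, 4, 13, 19) = 19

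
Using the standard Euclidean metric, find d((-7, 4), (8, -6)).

√(Σ(x_i - y_i)²) = √((-7 - 8)² + (4 - (-6))²)
= √((-15)² + 10²) = √(225 + 100) = √325 ≈ 18.0278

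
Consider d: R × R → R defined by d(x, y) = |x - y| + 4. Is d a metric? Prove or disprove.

No. d fails identity of indiscernibles (specifically d(x,x) = 0): d(-6, -6) = |-6 - (-6)| + 4 = 0 + 4 = 4 ≠ 0.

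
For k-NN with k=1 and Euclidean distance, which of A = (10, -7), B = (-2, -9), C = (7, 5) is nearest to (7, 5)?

Distances: d(A) ≈ 12.3693, d(B) ≈ 16.6433, d(C) = 0. Nearest: C = (7, 5) with distance 0.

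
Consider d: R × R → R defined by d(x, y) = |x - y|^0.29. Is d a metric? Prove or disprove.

Yes. With 0 < p = 0.29 ≤ 1, d(x,y) = |x-y|^0.29 is a metric on R. Non-negativity and symmetry are immediate; |x-y|^0.29 = 0 ⟺ |x-y| = 0 ⟺ x = y. For the triangle inequality, the function t ↦ t^0.29 is subadditive on [0,∞) when p ≤ 1, so |x-z|^0.29 ≤ (|x-y| + |y-z|)^0.29 ≤ |x-y|^0.29 + |y-z|^0.29.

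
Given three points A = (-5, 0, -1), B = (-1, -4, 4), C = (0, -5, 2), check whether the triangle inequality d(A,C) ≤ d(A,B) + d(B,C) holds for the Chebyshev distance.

d(A,B) = max(4, 4, 5) = 5, d(B,C) = max(1, 1, 2) = 2, d(A,C) = max(5, 5, 3) = 5.
d(A,C) = 5 ≤ 5 + 2 = 7. Triangle inequality is satisfied.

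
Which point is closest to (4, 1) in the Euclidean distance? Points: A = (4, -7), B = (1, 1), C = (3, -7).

Distances: d(A) = 8, d(B) = 3, d(C) ≈ 8.0623. Nearest: B = (1, 1) with distance 3.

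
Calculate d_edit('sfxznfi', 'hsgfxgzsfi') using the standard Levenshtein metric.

Let D[i][j] be the edit distance between the first i characters of 'sfxznfi' and the first j characters of 'hsgfxgzsfi', with D[i][0] = i, D[0][j] = j, and D[i][j] = D[i-1][j-1] if the characters match, else 1 + min(D[i-1][j], D[i][j-1], D[i-1][j-1]). Filling the table (rows: prefixes of 'sfxznfi', columns: prefixes of 'hsgfxgzsfi'):
     ε  h  s  g  f  x  g  z  s  f  i
  ε  0  1  2  3  4  5  6  7  8  9 10
  s  1  1  1  2  3  4  5  6  7  8  9
  f  2  2  2  2  2  3  4  5  6  7  8
  x  3  3  3  3  3  2  3  4  5  6  7
  z  4  4  4  4  4  3  3  3  4  5  6
  n  5  5  5  5  5  4  4  4  4  5  6
  f  6  6  6  6  5  5  5  5  5  4  5
  i  7  7  7  7  6  6  6  6  6  5  4
The bottom-right entry gives D[7][10] = 4, so no sequence of fewer than 4 edits works. Backtracking through the table gives one optimal edit sequence (4 edits):
  sfxznfi → hsfxznfi (ins h @1)
  hsfxznfi → hsgfxznfi (ins g @3)
  hsgfxznfi → hsgfxgznfi (ins g @6)
  hsgfxgznfi → hsgfxgzsfi (sub n→s @8)
Edit distance = 4.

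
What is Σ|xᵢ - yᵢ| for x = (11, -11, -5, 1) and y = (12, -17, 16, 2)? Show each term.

Σ|x_i - y_i| = |11 - 12| + |-11 - (-17)| + |-5 - 16| + |1 - 2| = 1 + 6 + 21 + 1 = 29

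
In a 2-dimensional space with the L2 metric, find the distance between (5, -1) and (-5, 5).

(Σ|x_i - y_i|^2)^(1/2) = (|5 - (-5)|^2 + |-1 - 5|^2)^(1/2)
= (10^2 + 6^2)^(1/2) = (100 + 36)^(1/2) = (136)^(1/2) ≈ 11.6619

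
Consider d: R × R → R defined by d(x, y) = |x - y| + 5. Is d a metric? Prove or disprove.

No. d fails identity of indiscernibles (specifically d(x,x) = 0): d(8, 8) = |8 - 8| + 5 = 0 + 5 = 5 ≠ 0.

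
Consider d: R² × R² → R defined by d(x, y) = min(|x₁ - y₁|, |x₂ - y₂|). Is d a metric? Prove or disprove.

No. d fails identity of indiscernibles: take x = (4, 0) and y = (4, 8). Then d(x,y) = min(|4 - 4|, |0 - 8|) = min(0, 8) = 0, yet x ≠ y.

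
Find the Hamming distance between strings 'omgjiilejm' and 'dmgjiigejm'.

Differing positions: 1, 7. Hamming distance = 2.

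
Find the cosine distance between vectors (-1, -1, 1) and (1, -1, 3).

With u = (-1, -1, 1), v = (1, -1, 3):
u·v = (-1)·1 + (-1)·(-1) + 1·3 = (-1) + 1 + 3 = 3.
|u| = √((-1)² + (-1)² + 1²) = √3, |v| = √(1² + (-1)² + 3²) = √11, so |u||v| = √(3·11) = √33.
cos θ = (u·v)/(|u||v|) = 3/√33 ≈ 0.5222
Cosine distance = 1 - cos θ ≈ 1 - 0.5222 = 0.4778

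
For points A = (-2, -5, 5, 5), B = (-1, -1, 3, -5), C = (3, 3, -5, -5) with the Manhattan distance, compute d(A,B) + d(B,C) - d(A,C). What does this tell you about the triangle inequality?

d(A,B) = 1 + 4 + 2 + 10 = 17, d(B,C) = 4 + 4 + 8 + 0 = 16, d(A,C) = 5 + 8 + 10 + 10 = 33.
d(A,B) + d(B,C) - d(A,C) = 17 + 16 - 33 = 33 - 33 = 0. This is ≥ 0, so the triangle inequality holds for these points.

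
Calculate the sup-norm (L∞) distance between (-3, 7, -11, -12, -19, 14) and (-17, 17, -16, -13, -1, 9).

max(|x_i - y_i|) = max(|-3 - (-17)|, |7 - 17|, |-11 - (-16)|, |-12 - (-13)|, |-19 - (-1)|, |14 - 9|) = max(14, 10, 5, 1, 18, 5) = 18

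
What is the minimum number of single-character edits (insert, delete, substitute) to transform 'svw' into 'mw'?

Let D[i][j] be the edit distance between the first i characters of 'svw' and the first j characters of 'mw', with D[i][0] = i, D[0][j] = j, and D[i][j] = D[i-1][j-1] if the characters match, else 1 + min(D[i-1][j], D[i][j-1], D[i-1][j-1]). Filling the table (rows: prefixes of 'svw', columns: prefixes of 'mw'):
     ε  m  w
  ε  0  1  2
  s  1  1  2
  v  2  2  2
  w  3  3  2
The bottom-right entry gives D[3][2] = 2, so no sequence of fewer than 2 edits works. Backtracking through the table gives one optimal edit sequence (2 edits):
  svw → vw (del s @1)
  vw → mw (sub v→m @1)
Edit distance = 2.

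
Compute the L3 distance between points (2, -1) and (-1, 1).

(Σ|x_i - y_i|^3)^(1/3) = (|2 - (-1)|^3 + |-1 - 1|^3)^(1/3)
= (3^3 + 2^3)^(1/3) = (27 + 8)^(1/3) = (35)^(1/3) ≈ 3.2711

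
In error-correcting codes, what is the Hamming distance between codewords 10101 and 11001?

Differing positions: 2, 3. Hamming distance = 2.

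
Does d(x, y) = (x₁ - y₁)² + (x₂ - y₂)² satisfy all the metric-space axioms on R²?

No. The squared Euclidean distance fails the triangle inequality. Counterexample: x = (0, 0), y = (2, 1), z = (4, 2). d(x,z) = 4² + 2² = 20, but d(x,y) + d(y,z) = (2² + 1²) + (2² + 1²) = 5 + 5 = 10. Since 20 > 10, the triangle inequality is violated. (Note: √d, the ordinary Euclidean distance, IS a metric.)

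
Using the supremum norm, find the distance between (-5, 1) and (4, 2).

max(|x_i - y_i|) = max(|-5 - 4|, |1 - 2|) = max(9, 1) = 9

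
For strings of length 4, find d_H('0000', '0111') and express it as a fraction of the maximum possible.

Differing positions: 2, 3, 4. Hamming distance = 3. The maximum possible Hamming distance for length-4 strings is 4, so d_H/4 = 3/4 = 0.75.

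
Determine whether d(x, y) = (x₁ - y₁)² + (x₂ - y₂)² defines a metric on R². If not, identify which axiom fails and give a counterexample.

No. The squared Euclidean distance fails the triangle inequality. Counterexample: x = (0, 0), y = (1, 4), z = (2, 8). d(x,z) = 2² + 8² = 68, but d(x,y) + d(y,z) = (1² + 4²) + (1² + 4²) = 17 + 17 = 34. Since 68 > 34, the triangle inequality is violated. (Note: √d, the ordinary Euclidean distance, IS a metric.)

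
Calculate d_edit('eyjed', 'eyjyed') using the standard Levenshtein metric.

Let D[i][j] be the edit distance between the first i characters of 'eyjed' and the first j characters of 'eyjyed', with D[i][0] = i, D[0][j] = j, and D[i][j] = D[i-1][j-1] if the characters match, else 1 + min(D[i-1][j], D[i][j-1], D[i-1][j-1]). Filling the table (rows: prefixes of 'eyjed', columns: prefixes of 'eyjyed'):
     ε  e  y  j  y  e  d
  ε  0  1  2  3  4  5  6
  e  1  0  1  2  3  4  5
  y  2  1  0  1  2  3  4
  j  3  2  1  0  1  2  3
  e  4  3  2  1  1  1  2
  d  5  4  3  2  2  2  1
The bottom-right entry gives D[5][6] = 1, so no sequence of fewer than 1 edit works. Backtracking through the table gives one optimal edit sequence (1 edit):
  eyjed → eyjyed (ins y @4)
Edit distance = 1.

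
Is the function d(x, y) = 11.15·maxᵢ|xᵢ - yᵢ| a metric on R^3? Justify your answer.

Yes. The L∞ (Chebyshev) norm induces a metric on R^3, and multiplying a metric by a positive constant 11.15 > 0 preserves all four axioms: non-negativity (11.15·||x-y|| ≥ 0), identity (11.15·||x-y|| = 0 ⟺ ||x-y|| = 0 ⟺ x = y), symmetry (||x-y|| = ||y-x||), and the triangle inequality (11.15·||x-z|| ≤ 11.15·||x-y|| + 11.15·||y-z||). So d is a metric.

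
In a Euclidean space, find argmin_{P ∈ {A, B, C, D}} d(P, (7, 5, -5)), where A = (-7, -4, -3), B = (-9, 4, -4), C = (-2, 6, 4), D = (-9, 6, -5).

Distances: d(A) ≈ 16.7631, d(B) ≈ 16.0624, d(C) ≈ 12.7671, d(D) ≈ 16.0312. Nearest: C = (-2, 6, 4) with distance 12.7671.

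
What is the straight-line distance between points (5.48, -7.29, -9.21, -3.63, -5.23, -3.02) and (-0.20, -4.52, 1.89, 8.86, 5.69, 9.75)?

√(Σ(x_i - y_i)²) = √((5.48 - (-0.2))² + (-7.29 - (-4.52))² + (-9.21 - 1.89)² + (-3.63 - 8.86)² + (-5.23 - 5.69)² + (-3.02 - 9.75)²)
= √(5.68² + (-2.77)² + (-11.1)² + (-12.49)² + (-10.92)² + (-12.77)²) = √(32.2624 + 7.6729 + 123.21 + 156.0001 + 119.2464 + 163.0729) = √601.4647 ≈ 24.5248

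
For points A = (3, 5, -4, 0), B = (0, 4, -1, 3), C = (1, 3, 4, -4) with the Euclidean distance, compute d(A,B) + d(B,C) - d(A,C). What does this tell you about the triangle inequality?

d(A,B) = √(3² + 1² + 3² + 3²) = √28 ≈ 5.2915, d(B,C) = √(1² + 1² + 5² + 7²) = √76 ≈ 8.7178, d(A,C) = √(2² + 2² + 8² + 4²) = √88 ≈ 9.3808.
d(A,B) + d(B,C) - d(A,C) = 5.2915 + 8.7178 - 9.3808 = 14.0093 - 9.3808 = 4.6285 (to 4 decimal places). This is ≥ 0, so the triangle inequality holds for these points.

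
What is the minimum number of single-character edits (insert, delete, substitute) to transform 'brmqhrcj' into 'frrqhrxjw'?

Let D[i][j] be the edit distance between the first i characters of 'brmqhrcj' and the first j characters of 'frrqhrxjw', with D[i][0] = i, D[0][j] = j, and D[i][j] = D[i-1][j-1] if the characters match, else 1 + min(D[i-1][j], D[i][j-1], D[i-1][j-1]). Filling the table (rows: prefixes of 'brmqhrcj', columns: prefixes of 'frrqhrxjw'):
     ε  f  r  r  q  h  r  x  j  w
  ε  0  1  2  3  4  5  6  7  8  9
  b  1  1  2  3  4  5  6  7  8  9
  r  2  2  1  2  3  4  5  6  7  8
  m  3  3  2  2  3  4  5  6  7  8
  q  4  4  3  3  2  3  4  5  6  7
  h  5  5  4  4  3  2  3  4  5  6
  r  6  6  5  4  4  3  2  3  4  5
  c  7  7  6  5  5  4  3  3  4  5
  j  8  8  7  6  6  5  4  4  3  4
The bottom-right entry gives D[8][9] = 4, so no sequence of fewer than 4 edits works. Backtracking through the table gives one optimal edit sequence (4 edits):
  brmqhrcj → frmqhrcj (sub b→f @1)
  frmqhrcj → frrqhrcj (sub m→r @3)
  frrqhrcj → frrqhrxj (sub c→x @7)
  frrqhrxj → frrqhrxjw (ins w @9)
Edit distance = 4.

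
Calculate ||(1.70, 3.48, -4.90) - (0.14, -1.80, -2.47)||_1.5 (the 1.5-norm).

(Σ|x_i - y_i|^1.5)^(1/1.5) = (|1.7 - 0.14|^1.5 + |3.48 - (-1.8)|^1.5 + |-4.9 - (-2.47)|^1.5)^(1/1.5)
= (1.56^1.5 + 5.28^1.5 + 2.43^1.5)^(1/1.5) ≈ (1.9484 + 12.1325 + 3.788)^(1/1.5) = (17.8689)^(1/1.5) ≈ 6.8349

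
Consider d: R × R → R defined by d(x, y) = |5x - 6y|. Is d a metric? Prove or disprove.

No. d fails symmetry: d(9, 6) = |5·9 - 6·6| = |9| = 9, but d(6, 9) = |5·6 - 6·9| = |-24| = 24. Since 9 ≠ 24, d(x,y) ≠ d(y,x) in general.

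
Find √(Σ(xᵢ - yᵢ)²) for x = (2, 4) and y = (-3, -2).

√(Σ(x_i - y_i)²) = √((2 - (-3))² + (4 - (-2))²)
= √(5² + 6²) = √(25 + 36) = √61 ≈ 7.8102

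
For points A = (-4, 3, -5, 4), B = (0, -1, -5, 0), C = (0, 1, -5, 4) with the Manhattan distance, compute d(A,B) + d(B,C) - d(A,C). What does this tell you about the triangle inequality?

d(A,B) = 4 + 4 + 0 + 4 = 12, d(B,C) = 0 + 2 + 0 + 4 = 6, d(A,C) = 4 + 2 + 0 + 0 = 6.
d(A,B) + d(B,C) - d(A,C) = 12 + 6 - 6 = 18 - 6 = 12. This is ≥ 0, so the triangle inequality holds for these points.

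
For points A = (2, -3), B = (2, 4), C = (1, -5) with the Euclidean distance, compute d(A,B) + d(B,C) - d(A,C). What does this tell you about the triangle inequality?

d(A,B) = √(0² + 7²) = √49 = 7, d(B,C) = √(1² + 9²) = √82 ≈ 9.0554, d(A,C) = √(1² + 2²) = √5 ≈ 2.2361.
d(A,B) + d(B,C) - d(A,C) = 7 + 9.0554 - 2.2361 = 16.0554 - 2.2361 = 13.8193 (to 4 decimal places). This is ≥ 0, so the triangle inequality holds for these points.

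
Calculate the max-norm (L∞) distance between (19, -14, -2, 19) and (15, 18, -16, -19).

max(|x_i - y_i|) = max(|19 - 15|, |-14 - 18|, |-2 - (-16)|, |19 - (-19)|) = max(4, 32, 14, 38) = 38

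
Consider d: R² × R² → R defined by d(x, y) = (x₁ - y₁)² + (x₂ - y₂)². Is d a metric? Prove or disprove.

No. The squared Euclidean distance fails the triangle inequality. Counterexample: x = (0, 0), y = (2, 1), z = (4, 2). d(x,z) = 4² + 2² = 20, but d(x,y) + d(y,z) = (2² + 1²) + (2² + 1²) = 5 + 5 = 10. Since 20 > 10, the triangle inequality is violated. (Note: √d, the ordinary Euclidean distance, IS a metric.)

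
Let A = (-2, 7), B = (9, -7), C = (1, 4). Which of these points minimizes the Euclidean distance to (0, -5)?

Distances: d(A) ≈ 12.1655, d(B) ≈ 9.2195, d(C) ≈ 9.0554. Nearest: C = (1, 4) with distance 9.0554.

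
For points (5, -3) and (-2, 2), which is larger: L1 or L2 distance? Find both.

L1 = |5 - (-2)| + |-3 - 2| = 7 + 5 = 12
L2 = √(7² + 5²) = √74 ≈ 8.6023
L1 ≥ L2 always (equality iff movement is along one axis); L1 > L2 here.
Ratio L1/L2 = 12/√74 ≈ 1.395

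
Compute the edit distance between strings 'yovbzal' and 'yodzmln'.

Let D[i][j] be the edit distance between the first i characters of 'yovbzal' and the first j characters of 'yodzmln', with D[i][0] = i, D[0][j] = j, and D[i][j] = D[i-1][j-1] if the characters match, else 1 + min(D[i-1][j], D[i][j-1], D[i-1][j-1]). Filling the table (rows: prefixes of 'yovbzal', columns: prefixes of 'yodzmln'):
     ε  y  o  d  z  m  l  n
  ε  0  1  2  3  4  5  6  7
  y  1  0  1  2  3  4  5  6
  o  2  1  0  1  2  3  4  5
  v  3  2  1  1  2  3  4  5
  b  4  3  2  2  2  3  4  5
  z  5  4  3  3  2  3  4  5
  a  6  5  4  4  3  3  4  5
  l  7  6  5  5  4  4  3  4
The bottom-right entry gives D[7][7] = 4, so no sequence of fewer than 4 edits works. Backtracking through the table gives one optimal edit sequence (4 edits):
  yovbzal → yobzal (del v @3)
  yobzal → yodzal (sub b→d @3)
  yodzal → yodzml (sub a→m @5)
  yodzml → yodzmln (ins n @7)
Edit distance = 4.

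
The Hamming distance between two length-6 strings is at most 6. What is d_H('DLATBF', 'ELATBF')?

Differing positions: 1. Hamming distance = 1. The maximum possible Hamming distance for length-6 strings is 6, so d_H/6 = 1/6 ≈ 0.1667.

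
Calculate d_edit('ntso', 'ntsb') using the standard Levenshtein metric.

Let D[i][j] be the edit distance between the first i characters of 'ntso' and the first j characters of 'ntsb', with D[i][0] = i, D[0][j] = j, and D[i][j] = D[i-1][j-1] if the characters match, else 1 + min(D[i-1][j], D[i][j-1], D[i-1][j-1]). Filling the table (rows: prefixes of 'ntso', columns: prefixes of 'ntsb'):
     ε  n  t  s  b
  ε  0  1  2  3  4
  n  1  0  1  2  3
  t  2  1  0  1  2
  s  3  2  1  0  1
  o  4  3  2  1  1
The bottom-right entry gives D[4][4] = 1, so no sequence of fewer than 1 edit works. Backtracking through the table gives one optimal edit sequence (1 edit):
  ntso → ntsb (sub o→b @4)
Edit distance = 1.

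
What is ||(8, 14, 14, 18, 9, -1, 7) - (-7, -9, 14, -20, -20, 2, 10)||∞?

max(|x_i - y_i|) = max(|8 - (-7)|, |14 - (-9)|, |14 - 14|, |18 - (-20)|, |9 - (-20)|, |-1 - 2|, |7 - 10|) = max(15, 23, 0, 38, 29, 3, 3) = 38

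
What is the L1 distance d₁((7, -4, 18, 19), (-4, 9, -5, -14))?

Σ|x_i - y_i| = |7 - (-4)| + |-4 - 9| + |18 - (-5)| + |19 - (-14)| = 11 + 13 + 23 + 33 = 80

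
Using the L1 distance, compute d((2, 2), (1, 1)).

Σ|x_i - y_i| = |2 - 1| + |2 - 1| = 1 + 1 = 2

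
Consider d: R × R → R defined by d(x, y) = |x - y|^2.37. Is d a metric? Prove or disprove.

No. d(x,y) = |x-y|^2.37 fails the triangle inequality since p = 2.37 > 1. Counterexample: x = 5, y = 14, z = 15. d(x,z) = |5 - 15|^2.37 = 10^2.37 ≈ 234.4229, but d(x,y) + d(y,z) = 9^2.37 + 1^2.37 ≈ 182.6227 + 1 = 183.6227. Since 234.4229 > 183.6227, the triangle inequality is violated.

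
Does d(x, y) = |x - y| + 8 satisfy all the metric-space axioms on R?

No. d fails identity of indiscernibles (specifically d(x,x) = 0): d(1, 1) = |1 - 1| + 8 = 0 + 8 = 8 ≠ 0.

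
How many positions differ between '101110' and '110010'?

Differing positions: 2, 3, 4. Hamming distance = 3.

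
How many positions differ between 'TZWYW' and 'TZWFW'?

Differing positions: 4. Hamming distance = 1.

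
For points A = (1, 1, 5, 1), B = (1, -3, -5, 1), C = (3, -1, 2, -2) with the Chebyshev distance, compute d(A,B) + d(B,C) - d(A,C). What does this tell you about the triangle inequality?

d(A,B) = max(0, 4, 10, 0) = 10, d(B,C) = max(2, 2, 7, 3) = 7, d(A,C) = max(2, 2, 3, 3) = 3.
d(A,B) + d(B,C) - d(A,C) = 10 + 7 - 3 = 17 - 3 = 14. This is ≥ 0, so the triangle inequality holds for these points.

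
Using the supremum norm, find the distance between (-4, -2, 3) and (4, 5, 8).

max(|x_i - y_i|) = max(|-4 - 4|, |-2 - 5|, |3 - 8|) = max(8, 7, 5) = 8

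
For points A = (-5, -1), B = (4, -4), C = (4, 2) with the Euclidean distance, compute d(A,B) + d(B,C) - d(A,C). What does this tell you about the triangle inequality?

d(A,B) = √(9² + 3²) = √90 ≈ 9.4868, d(B,C) = √(0² + 6²) = √36 = 6, d(A,C) = √(9² + 3²) = √90 ≈ 9.4868.
d(A,B) + d(B,C) - d(A,C) = 9.4868 + 6 - 9.4868 = 15.4868 - 9.4868 = 6. This is ≥ 0, so the triangle inequality holds for these points.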